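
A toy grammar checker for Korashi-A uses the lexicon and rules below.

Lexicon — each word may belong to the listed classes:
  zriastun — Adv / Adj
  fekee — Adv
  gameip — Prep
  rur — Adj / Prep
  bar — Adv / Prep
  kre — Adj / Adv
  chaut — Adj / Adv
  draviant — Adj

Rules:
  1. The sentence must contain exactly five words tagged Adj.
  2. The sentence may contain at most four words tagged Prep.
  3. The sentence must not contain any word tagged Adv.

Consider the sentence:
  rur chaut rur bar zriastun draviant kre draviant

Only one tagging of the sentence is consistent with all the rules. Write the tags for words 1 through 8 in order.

Prep Adj Prep Prep Adj Adj Adj Adj

Candidates per position — 1:rur {Adj,Prep}; 2:chaut {Adj,Adv}; 3:rur {Adj,Prep}; 4:bar {Adv,Prep}; 5:zriastun {Adv,Adj}; 6:draviant {Adj}; 7:kre {Adj,Adv}; 8:draviant {Adj}.
Position 2: tagging it Adv would leave rule 3 unsatisfiable, so it must be Adj.
Position 4: tagging it Adv would leave rule 3 unsatisfiable, so it must be Prep.
Position 5: tagging it Adv would leave rule 3 unsatisfiable, so it must be Adj.
Position 7: tagging it Adv would leave rule 3 unsatisfiable, so it must be Adj.
Position 1: tagging it Adj would leave rule 1 unsatisfiable, so it must be Prep.
Position 3: tagging it Adj would leave rule 1 unsatisfiable, so it must be Prep.
So the tagging must be: Prep Adj Prep Prep Adj Adj Adj Adj.
Rule-by-rule: rule 1 holds; rule 2 holds; rule 3 holds.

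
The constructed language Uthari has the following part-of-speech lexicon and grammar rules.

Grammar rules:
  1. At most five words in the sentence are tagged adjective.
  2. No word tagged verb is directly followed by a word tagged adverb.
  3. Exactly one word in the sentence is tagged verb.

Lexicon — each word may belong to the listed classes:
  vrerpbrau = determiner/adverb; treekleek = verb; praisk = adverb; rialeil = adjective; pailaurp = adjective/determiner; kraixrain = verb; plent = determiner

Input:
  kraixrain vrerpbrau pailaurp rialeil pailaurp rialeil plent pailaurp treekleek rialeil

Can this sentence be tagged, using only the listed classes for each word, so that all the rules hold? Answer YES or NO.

Candidates per position — 1:kraixrain {verb}; 2:vrerpbrau {determiner,adverb}; 3:pailaurp {adjective,determiner}; 4:rialeil {adjective}; 5:pailaurp {adjective,determiner}; 6:rialeil {adjective}; 7:plent {determiner}; 8:pailaurp {adjective,determiner}; 9:treekleek {verb}; 10:rialeil {adjective}.
Rule 3 cannot be satisfied by any choice of tags from the lexicon.
So there is no consistent tagging.

NO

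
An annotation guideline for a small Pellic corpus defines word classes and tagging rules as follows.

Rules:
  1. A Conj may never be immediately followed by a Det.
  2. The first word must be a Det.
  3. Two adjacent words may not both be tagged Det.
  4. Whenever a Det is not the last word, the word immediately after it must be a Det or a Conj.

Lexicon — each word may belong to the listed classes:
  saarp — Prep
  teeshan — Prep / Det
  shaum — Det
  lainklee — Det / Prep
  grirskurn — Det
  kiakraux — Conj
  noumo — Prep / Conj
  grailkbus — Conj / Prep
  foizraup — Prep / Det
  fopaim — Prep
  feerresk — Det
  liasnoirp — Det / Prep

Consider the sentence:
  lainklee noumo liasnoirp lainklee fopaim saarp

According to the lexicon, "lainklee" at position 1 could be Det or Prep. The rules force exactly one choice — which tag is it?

Det

Candidates per position — 1:lainklee {Det,Prep}; 2:noumo {Prep,Conj}; 3:liasnoirp {Det,Prep}; 4:lainklee {Det,Prep}; 5:fopaim {Prep}; 6:saarp {Prep}.
Position 1: Prep is ruled out by rule 2; that leaves Det.
Position 2: Prep is ruled out by rule 4; that leaves Conj.
Position 3: Det is ruled out by rule 1; that leaves Prep.
Position 4: Det is ruled out by rule 4; that leaves Prep.
The only consistent sequence is: Det Conj Prep Prep Prep Prep.
Rule-by-rule: rule 1 ok; rule 2 ok; rule 3 ok; rule 4 ok.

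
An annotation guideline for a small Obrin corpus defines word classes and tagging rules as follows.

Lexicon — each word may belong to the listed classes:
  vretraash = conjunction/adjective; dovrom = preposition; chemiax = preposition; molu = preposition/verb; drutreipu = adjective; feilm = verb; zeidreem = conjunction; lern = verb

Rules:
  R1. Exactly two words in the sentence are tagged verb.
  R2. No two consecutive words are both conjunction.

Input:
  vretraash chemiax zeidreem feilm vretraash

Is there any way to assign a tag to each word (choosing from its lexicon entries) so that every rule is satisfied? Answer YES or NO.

Candidates per position — 1:vretraash {conjunction,adjective}; 2:chemiax {preposition}; 3:zeidreem {conjunction}; 4:feilm {verb}; 5:vretraash {conjunction,adjective}.
Rule 1 cannot be satisfied by any choice of tags from the lexicon.
So there is no consistent tagging.

NO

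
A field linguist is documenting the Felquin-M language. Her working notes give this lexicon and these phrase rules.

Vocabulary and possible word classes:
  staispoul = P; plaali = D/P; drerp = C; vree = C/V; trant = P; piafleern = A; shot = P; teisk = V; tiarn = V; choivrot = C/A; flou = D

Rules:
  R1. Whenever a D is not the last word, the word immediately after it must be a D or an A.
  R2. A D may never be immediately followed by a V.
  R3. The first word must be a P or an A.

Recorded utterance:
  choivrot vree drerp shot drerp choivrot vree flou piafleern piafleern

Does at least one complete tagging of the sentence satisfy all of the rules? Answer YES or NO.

YES

Candidates per position — 1:choivrot {C,A}; 2:vree {C,V}; 3:drerp {C}; 4:shot {P}; 5:drerp {C}; 6:choivrot {C,A}; 7:vree {C,V}; 8:flou {D}; 9:piafleern {A}; 10:piafleern {A}.
One satisfying assignment: A V C P C A C D A A.
Verifying each rule — rule 1 holds; rule 2 holds; rule 3 holds.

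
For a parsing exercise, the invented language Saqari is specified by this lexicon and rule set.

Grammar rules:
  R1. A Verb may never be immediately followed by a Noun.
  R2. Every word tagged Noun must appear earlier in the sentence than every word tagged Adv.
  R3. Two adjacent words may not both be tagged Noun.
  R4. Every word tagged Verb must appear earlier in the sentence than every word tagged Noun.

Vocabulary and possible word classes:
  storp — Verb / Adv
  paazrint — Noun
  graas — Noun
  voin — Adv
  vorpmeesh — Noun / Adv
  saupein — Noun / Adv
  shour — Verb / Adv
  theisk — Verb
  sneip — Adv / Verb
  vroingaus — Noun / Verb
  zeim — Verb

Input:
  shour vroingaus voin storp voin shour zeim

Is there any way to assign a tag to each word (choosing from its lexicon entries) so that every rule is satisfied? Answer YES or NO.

Candidates per position — 1:shour {Verb,Adv}; 2:vroingaus {Noun,Verb}; 3:voin {Adv}; 4:storp {Verb,Adv}; 5:voin {Adv}; 6:shour {Verb,Adv}; 7:zeim {Verb}.
One satisfying assignment: Verb Verb Adv Verb Adv Adv Verb.
Verifying each rule — rule 1 satisfied; rule 2 satisfied; rule 3 satisfied; rule 4 satisfied.

YES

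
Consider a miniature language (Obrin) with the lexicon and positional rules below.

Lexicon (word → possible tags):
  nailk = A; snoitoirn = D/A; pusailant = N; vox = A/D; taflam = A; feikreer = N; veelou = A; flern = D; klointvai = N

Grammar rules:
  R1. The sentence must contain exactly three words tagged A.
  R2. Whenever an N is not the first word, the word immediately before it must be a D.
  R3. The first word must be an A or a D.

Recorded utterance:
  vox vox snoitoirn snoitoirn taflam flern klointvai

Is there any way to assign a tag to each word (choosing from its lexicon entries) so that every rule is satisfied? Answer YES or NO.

YES

Candidates per position — 1:vox {A,D}; 2:vox {A,D}; 3:snoitoirn {D,A}; 4:snoitoirn {D,A}; 5:taflam {A}; 6:flern {D}; 7:klointvai {N}.
One satisfying assignment: A D A D A D N.
Verifying each rule — rule 1 ok; rule 2 ok; rule 3 ok.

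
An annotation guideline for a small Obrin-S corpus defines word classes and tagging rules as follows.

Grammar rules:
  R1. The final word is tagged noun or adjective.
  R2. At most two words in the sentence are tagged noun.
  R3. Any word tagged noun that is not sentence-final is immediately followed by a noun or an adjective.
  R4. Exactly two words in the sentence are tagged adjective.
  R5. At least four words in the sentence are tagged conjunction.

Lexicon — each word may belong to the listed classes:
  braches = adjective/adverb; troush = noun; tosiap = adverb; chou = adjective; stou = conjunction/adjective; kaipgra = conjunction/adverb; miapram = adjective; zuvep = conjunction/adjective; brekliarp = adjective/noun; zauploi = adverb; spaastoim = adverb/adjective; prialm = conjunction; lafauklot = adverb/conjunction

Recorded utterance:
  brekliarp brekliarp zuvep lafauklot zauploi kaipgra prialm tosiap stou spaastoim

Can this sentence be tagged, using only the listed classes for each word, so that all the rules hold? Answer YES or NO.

YES

Candidates per position — 1:brekliarp {adjective,noun}; 2:brekliarp {adjective,noun}; 3:zuvep {conjunction,adjective}; 4:lafauklot {adverb,conjunction}; 5:zauploi {adverb}; 6:kaipgra {conjunction,adverb}; 7:prialm {conjunction}; 8:tosiap {adverb}; 9:stou {conjunction,adjective}; 10:spaastoim {adverb,adjective}.
One satisfying assignment: noun adjective conjunction conjunction adverb conjunction conjunction adverb conjunction adjective.
Checking: rule 1 holds; rule 2 holds; rule 3 holds; rule 4 holds; rule 5 holds.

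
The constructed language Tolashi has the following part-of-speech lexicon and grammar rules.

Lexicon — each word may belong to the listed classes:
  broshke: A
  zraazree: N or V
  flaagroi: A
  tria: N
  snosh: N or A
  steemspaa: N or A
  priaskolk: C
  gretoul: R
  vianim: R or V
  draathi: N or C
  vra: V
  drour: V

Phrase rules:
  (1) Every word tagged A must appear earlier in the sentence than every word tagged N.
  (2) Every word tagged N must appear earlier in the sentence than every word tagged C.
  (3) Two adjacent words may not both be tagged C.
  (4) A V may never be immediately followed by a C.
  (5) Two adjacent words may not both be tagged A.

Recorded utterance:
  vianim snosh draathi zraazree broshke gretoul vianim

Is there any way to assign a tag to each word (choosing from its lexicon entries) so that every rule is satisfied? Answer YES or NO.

YES

Candidates per position — 1:vianim {R,V}; 2:snosh {N,A}; 3:draathi {N,C}; 4:zraazree {N,V}; 5:broshke {A}; 6:gretoul {R}; 7:vianim {R,V}.
One satisfying assignment: V A C V A R V.
Rule-by-rule: rule 1 ✓; rule 2 ✓; rule 3 ✓; rule 4 ✓; rule 5 ✓.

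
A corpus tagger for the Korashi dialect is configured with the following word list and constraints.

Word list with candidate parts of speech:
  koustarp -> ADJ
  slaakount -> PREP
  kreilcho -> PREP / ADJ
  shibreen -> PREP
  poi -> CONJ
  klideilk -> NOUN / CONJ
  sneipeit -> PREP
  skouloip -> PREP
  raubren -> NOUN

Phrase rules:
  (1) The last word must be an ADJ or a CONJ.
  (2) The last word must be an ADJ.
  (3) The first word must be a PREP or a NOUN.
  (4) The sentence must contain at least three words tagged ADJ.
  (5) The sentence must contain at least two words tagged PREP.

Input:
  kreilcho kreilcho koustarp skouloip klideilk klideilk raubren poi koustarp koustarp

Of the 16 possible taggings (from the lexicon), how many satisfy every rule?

8

Candidates per position — 1:kreilcho {PREP,ADJ}; 2:kreilcho {PREP,ADJ}; 3:koustarp {ADJ}; 4:skouloip {PREP}; 5:klideilk {NOUN,CONJ}; 6:klideilk {NOUN,CONJ}; 7:raubren {NOUN}; 8:poi {CONJ}; 9:koustarp {ADJ}; 10:koustarp {ADJ}.
There are 16 candidate sequences in total.
Checking each against the rules leaves 8 sequences.
Count = 8.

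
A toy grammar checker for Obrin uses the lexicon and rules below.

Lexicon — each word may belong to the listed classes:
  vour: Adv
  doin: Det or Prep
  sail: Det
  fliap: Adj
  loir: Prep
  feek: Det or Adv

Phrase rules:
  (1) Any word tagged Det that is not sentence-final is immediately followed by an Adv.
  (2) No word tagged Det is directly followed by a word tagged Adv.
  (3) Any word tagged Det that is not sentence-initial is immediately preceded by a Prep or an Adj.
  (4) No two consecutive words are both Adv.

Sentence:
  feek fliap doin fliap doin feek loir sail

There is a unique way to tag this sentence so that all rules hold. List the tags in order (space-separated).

Candidates per position — 1:feek {Det,Adv}; 2:fliap {Adj}; 3:doin {Det,Prep}; 4:fliap {Adj}; 5:doin {Det,Prep}; 6:feek {Det,Adv}; 7:loir {Prep}; 8:sail {Det}.
If word 1 were Det, no tagging could satisfy rule 1; so word 1 is Adv.
If word 3 were Det, no tagging could satisfy rule 1; so word 3 is Prep.
If word 6 were Det, no tagging could satisfy rule 1; so word 6 is Adv.
If word 5 were Det, no tagging could satisfy rule 2; so word 5 is Prep.
The only consistent sequence is: Adv Adj Prep Adj Prep Adv Prep Det.
Checking: rule 1 ok; rule 2 ok; rule 3 ok; rule 4 ok.

Adv Adj Prep Adj Prep Adv Prep Det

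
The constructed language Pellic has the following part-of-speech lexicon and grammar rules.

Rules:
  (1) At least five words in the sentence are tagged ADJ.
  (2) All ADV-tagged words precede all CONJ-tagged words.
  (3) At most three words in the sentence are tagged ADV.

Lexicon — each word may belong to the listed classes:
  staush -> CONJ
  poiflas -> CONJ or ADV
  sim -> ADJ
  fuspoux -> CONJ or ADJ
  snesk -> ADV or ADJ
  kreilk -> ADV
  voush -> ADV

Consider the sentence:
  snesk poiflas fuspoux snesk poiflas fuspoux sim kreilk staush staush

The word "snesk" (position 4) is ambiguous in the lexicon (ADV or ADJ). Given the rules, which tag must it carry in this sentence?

ADJ

Candidates per position — 1:snesk {ADV,ADJ}; 2:poiflas {CONJ,ADV}; 3:fuspoux {CONJ,ADJ}; 4:snesk {ADV,ADJ}; 5:poiflas {CONJ,ADV}; 6:fuspoux {CONJ,ADJ}; 7:sim {ADJ}; 8:kreilk {ADV}; 9:staush {CONJ}; 10:staush {CONJ}.
Position 1: ADV is ruled out by rule 1; that leaves ADJ.
Position 2: CONJ is ruled out by rule 2; that leaves ADV.
Position 3: CONJ is ruled out by rule 1; that leaves ADJ.
Position 4: ADV is ruled out by rule 1; that leaves ADJ.
Position 5: CONJ is ruled out by rule 2; that leaves ADV.
Position 6: CONJ is ruled out by rule 1; that leaves ADJ.
The only consistent sequence is: ADJ ADV ADJ ADJ ADV ADJ ADJ ADV CONJ CONJ.
Check: rule 1 satisfied; rule 2 satisfied; rule 3 satisfied.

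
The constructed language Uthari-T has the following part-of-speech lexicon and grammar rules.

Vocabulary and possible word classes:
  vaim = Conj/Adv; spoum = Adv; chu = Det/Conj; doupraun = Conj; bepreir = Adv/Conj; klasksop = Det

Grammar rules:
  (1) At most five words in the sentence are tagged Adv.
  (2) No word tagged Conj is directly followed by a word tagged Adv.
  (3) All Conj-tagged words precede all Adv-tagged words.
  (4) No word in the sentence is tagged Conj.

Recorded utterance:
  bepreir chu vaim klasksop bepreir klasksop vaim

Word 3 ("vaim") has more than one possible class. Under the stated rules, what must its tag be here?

Candidates per position — 1:bepreir {Adv,Conj}; 2:chu {Det,Conj}; 3:vaim {Conj,Adv}; 4:klasksop {Det}; 5:bepreir {Adv,Conj}; 6:klasksop {Det}; 7:vaim {Conj,Adv}.
Position 1: tagging it Conj would leave rule 4 unsatisfiable, so it must be Adv.
Position 2: tagging it Conj would leave rule 3 unsatisfiable, so it must be Det.
Position 3: tagging it Conj would leave rule 3 unsatisfiable, so it must be Adv.
Position 5: tagging it Conj would leave rule 3 unsatisfiable, so it must be Adv.
Position 7: tagging it Conj would leave rule 3 unsatisfiable, so it must be Adv.
So the tagging must be: Adv Det Adv Det Adv Det Adv.
Rule-by-rule: rule 1 holds; rule 2 holds; rule 3 holds; rule 4 holds.

Adv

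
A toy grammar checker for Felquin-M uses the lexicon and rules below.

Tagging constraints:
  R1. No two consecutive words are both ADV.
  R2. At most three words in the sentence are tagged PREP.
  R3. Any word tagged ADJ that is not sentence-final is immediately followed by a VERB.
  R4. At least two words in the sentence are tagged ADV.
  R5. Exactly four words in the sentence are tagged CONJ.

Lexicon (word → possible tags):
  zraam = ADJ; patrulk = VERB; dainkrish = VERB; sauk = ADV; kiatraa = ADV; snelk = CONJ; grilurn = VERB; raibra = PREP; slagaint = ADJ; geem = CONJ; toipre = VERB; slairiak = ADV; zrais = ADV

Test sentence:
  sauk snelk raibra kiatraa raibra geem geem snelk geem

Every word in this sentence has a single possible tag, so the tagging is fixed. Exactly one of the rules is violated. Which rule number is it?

Fixed tagging: ADV CONJ PREP ADV PREP CONJ CONJ CONJ CONJ.
Applying the rules: R1 ✓, R2 ✓, R3 ✓, R4 ✓, R5 ✗.
Only rule 5 fails.

5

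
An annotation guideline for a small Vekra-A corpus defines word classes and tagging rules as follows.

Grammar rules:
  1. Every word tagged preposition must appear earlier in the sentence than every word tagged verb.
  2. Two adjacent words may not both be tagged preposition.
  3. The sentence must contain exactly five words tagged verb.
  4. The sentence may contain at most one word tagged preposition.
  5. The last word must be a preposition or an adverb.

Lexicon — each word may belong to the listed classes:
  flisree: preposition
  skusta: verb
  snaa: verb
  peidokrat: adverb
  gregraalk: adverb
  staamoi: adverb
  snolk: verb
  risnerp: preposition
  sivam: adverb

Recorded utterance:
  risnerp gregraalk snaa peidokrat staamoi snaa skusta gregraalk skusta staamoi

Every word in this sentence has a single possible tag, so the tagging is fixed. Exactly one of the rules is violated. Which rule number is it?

Fixed tagging: preposition adverb verb adverb adverb verb verb adverb verb adverb.
Checking each rule: R1 ✓, R2 ✓, R3 ✗, R4 ✓, R5 ✓.
Only rule 3 fails.

3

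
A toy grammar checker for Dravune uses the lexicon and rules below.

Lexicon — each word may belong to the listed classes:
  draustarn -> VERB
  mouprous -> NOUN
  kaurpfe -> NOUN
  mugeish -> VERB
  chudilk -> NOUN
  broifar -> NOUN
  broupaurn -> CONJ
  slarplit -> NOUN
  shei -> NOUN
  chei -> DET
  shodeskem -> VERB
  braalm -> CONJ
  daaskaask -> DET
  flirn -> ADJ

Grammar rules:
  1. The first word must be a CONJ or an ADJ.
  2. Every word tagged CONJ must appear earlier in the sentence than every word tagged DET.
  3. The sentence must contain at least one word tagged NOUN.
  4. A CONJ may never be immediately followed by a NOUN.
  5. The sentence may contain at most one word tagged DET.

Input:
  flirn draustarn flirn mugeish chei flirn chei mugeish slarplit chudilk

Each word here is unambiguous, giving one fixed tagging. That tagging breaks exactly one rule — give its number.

Fixed tagging: ADJ VERB ADJ VERB DET ADJ DET VERB NOUN NOUN.
Checking each rule: R1 pass, R2 pass, R3 pass, R4 pass, R5 fail.
Only rule 5 fails.

5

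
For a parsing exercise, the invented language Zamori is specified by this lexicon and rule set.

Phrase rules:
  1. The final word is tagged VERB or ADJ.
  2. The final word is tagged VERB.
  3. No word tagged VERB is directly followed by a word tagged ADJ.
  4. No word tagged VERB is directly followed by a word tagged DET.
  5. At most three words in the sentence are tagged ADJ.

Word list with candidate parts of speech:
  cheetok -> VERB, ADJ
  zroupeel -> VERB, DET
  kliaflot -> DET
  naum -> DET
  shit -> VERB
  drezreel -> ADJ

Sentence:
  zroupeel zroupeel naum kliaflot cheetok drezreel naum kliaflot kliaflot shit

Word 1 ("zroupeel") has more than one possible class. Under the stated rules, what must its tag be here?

Candidates per position — 1:zroupeel {VERB,DET}; 2:zroupeel {VERB,DET}; 3:naum {DET}; 4:kliaflot {DET}; 5:cheetok {VERB,ADJ}; 6:drezreel {ADJ}; 7:naum {DET}; 8:kliaflot {DET}; 9:kliaflot {DET}; 10:shit {VERB}.
If word 1 were VERB, no tagging could satisfy rule 4; so word 1 is DET.
If word 2 were VERB, no tagging could satisfy rule 4; so word 2 is DET.
If word 5 were VERB, no tagging could satisfy rule 3; so word 5 is ADJ.
That leaves exactly one tagging: DET DET DET DET ADJ ADJ DET DET DET VERB.
Check: rule 1 holds; rule 2 holds; rule 3 holds; rule 4 holds; rule 5 holds.

DET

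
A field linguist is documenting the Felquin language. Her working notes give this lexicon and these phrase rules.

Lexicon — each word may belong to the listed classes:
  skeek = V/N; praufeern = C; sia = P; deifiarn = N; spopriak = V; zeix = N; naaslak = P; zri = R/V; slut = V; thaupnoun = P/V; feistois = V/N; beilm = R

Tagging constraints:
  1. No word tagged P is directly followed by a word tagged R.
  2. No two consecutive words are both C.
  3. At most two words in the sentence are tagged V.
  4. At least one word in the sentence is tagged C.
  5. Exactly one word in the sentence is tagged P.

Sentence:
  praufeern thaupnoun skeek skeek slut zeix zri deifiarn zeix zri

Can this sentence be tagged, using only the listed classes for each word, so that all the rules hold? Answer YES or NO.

YES

Candidates per position — 1:praufeern {C}; 2:thaupnoun {P,V}; 3:skeek {V,N}; 4:skeek {V,N}; 5:slut {V}; 6:zeix {N}; 7:zri {R,V}; 8:deifiarn {N}; 9:zeix {N}; 10:zri {R,V}.
One satisfying assignment: C P V N V N R N N R.
Verifying each rule — rule 1 ✓; rule 2 ✓; rule 3 ✓; rule 4 ✓; rule 5 ✓.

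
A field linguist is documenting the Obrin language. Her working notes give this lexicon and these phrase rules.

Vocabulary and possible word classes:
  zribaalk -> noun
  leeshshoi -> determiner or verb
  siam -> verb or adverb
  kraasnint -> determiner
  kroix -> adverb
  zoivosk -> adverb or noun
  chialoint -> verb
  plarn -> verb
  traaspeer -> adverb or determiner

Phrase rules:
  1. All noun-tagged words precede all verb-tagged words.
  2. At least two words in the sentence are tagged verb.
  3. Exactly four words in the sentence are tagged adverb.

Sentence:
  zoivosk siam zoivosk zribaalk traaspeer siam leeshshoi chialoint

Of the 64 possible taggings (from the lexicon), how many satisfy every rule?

Candidates per position — 1:zoivosk {adverb,noun}; 2:siam {verb,adverb}; 3:zoivosk {adverb,noun}; 4:zribaalk {noun}; 5:traaspeer {adverb,determiner}; 6:siam {verb,adverb}; 7:leeshshoi {determiner,verb}; 8:chialoint {verb}.
There are 64 candidate sequences in total.
The sequences that satisfy every rule: adverb adverb adverb noun adverb verb determiner verb; adverb adverb adverb noun adverb verb verb verb; adverb adverb adverb noun determiner adverb verb verb; adverb adverb noun noun adverb adverb verb verb; noun adverb adverb noun adverb adverb verb verb.
Count = 5.

5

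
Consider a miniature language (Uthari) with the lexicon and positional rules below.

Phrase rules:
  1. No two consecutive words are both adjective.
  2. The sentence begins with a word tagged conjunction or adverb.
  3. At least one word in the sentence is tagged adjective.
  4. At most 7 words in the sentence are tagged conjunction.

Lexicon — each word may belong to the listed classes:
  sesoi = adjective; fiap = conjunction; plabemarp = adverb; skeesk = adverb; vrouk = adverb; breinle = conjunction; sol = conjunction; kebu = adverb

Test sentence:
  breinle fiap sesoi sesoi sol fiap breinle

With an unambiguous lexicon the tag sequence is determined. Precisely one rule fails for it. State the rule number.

1

Fixed tagging: conjunction conjunction adjective adjective conjunction conjunction conjunction.
Rule check: R1 violated, R2 holds, R3 holds, R4 holds.
Only rule 1 fails.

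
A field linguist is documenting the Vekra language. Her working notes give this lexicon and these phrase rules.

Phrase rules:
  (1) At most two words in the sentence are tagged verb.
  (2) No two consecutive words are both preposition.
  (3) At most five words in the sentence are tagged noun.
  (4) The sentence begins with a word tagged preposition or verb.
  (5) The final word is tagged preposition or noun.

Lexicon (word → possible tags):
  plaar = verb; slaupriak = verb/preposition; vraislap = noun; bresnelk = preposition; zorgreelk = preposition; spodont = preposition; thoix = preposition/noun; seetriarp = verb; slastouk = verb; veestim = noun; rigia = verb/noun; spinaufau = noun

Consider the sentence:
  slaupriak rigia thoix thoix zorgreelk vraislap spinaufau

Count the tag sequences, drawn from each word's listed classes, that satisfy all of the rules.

Candidates per position — 1:slaupriak {verb,preposition}; 2:rigia {verb,noun}; 3:thoix {preposition,noun}; 4:thoix {preposition,noun}; 5:zorgreelk {preposition}; 6:vraislap {noun}; 7:spinaufau {noun}.
There are 16 candidate sequences in total.
Checking each against the rules leaves 8 sequences.
Count = 8.

8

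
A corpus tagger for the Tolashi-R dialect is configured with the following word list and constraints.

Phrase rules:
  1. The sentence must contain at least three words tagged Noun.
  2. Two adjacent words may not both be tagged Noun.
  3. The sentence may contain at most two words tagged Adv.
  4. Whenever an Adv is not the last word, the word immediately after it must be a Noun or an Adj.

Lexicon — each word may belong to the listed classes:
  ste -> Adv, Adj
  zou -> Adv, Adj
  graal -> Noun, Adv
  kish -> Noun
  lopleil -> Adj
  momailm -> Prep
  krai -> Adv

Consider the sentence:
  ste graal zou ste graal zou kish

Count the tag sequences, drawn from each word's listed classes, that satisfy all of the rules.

10

Candidates per position — 1:ste {Adv,Adj}; 2:graal {Noun,Adv}; 3:zou {Adv,Adj}; 4:ste {Adv,Adj}; 5:graal {Noun,Adv}; 6:zou {Adv,Adj}; 7:kish {Noun}.
There are 64 candidate sequences in total.
Checking each against the rules leaves 10 sequences.
Count = 10.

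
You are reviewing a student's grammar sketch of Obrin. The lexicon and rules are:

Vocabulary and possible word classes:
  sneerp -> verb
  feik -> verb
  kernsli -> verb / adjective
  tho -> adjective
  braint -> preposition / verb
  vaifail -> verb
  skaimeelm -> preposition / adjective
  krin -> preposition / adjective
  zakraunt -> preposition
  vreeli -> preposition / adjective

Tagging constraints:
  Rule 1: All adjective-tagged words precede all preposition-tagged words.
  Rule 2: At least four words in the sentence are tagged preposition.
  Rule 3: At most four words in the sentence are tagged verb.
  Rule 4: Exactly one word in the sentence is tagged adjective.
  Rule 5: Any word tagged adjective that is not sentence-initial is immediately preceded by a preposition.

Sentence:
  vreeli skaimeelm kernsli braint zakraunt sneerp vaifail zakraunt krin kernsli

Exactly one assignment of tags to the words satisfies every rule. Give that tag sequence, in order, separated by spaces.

adjective preposition verb preposition preposition verb verb preposition preposition verb

Candidates per position — 1:vreeli {preposition,adjective}; 2:skaimeelm {preposition,adjective}; 3:kernsli {verb,adjective}; 4:braint {preposition,verb}; 5:zakraunt {preposition}; 6:sneerp {verb}; 7:vaifail {verb}; 8:zakraunt {preposition}; 9:krin {preposition,adjective}; 10:kernsli {verb,adjective}.
If word 9 were adjective, no tagging could satisfy rule 1; so word 9 is preposition.
If word 10 were adjective, no tagging could satisfy rule 1; so word 10 is verb.
The remaining ambiguous positions (1, 2, 3, 4) are resolved jointly — only one combination satisfies every rule.
That leaves exactly one tagging: adjective preposition verb preposition preposition verb verb preposition preposition verb.
Rule-by-rule: rule 1 satisfied; rule 2 satisfied; rule 3 satisfied; rule 4 satisfied; rule 5 satisfied.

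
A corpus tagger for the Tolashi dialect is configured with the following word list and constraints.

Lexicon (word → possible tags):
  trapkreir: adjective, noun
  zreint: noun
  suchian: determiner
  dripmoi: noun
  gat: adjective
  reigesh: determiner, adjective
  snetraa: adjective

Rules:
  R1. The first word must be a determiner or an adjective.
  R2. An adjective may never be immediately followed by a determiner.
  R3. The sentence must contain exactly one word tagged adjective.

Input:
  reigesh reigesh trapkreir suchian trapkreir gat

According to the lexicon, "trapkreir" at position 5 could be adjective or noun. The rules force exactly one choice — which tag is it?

noun

Candidates per position — 1:reigesh {determiner,adjective}; 2:reigesh {determiner,adjective}; 3:trapkreir {adjective,noun}; 4:suchian {determiner}; 5:trapkreir {adjective,noun}; 6:gat {adjective}.
Word 1 cannot be adjective — rule 3 would then fail for every completion. It is determiner.
Word 2 cannot be adjective — rule 3 would then fail for every completion. It is determiner.
Word 3 cannot be adjective — rule 2 would then fail for every completion. It is noun.
Word 5 cannot be adjective — rule 3 would then fail for every completion. It is noun.
The unique satisfying tagging is: determiner determiner noun determiner noun adjective.
Verifying each rule — rule 1 ok; rule 2 ok; rule 3 ok.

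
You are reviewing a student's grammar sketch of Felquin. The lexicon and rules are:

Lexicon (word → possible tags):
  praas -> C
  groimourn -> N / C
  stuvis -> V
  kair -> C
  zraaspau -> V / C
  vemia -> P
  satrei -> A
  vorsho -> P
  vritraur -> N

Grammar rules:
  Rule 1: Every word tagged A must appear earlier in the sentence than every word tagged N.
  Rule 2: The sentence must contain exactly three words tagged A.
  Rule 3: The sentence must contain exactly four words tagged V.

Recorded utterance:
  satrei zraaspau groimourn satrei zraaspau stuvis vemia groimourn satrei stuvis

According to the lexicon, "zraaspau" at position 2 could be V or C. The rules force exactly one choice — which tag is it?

V

Candidates per position — 1:satrei {A}; 2:zraaspau {V,C}; 3:groimourn {N,C}; 4:satrei {A}; 5:zraaspau {V,C}; 6:stuvis {V}; 7:vemia {P}; 8:groimourn {N,C}; 9:satrei {A}; 10:stuvis {V}.
Position 2: tagging it C would leave rule 3 unsatisfiable, so it must be V.
Position 3: tagging it N would leave rule 1 unsatisfiable, so it must be C.
Position 5: tagging it C would leave rule 3 unsatisfiable, so it must be V.
Position 8: tagging it N would leave rule 1 unsatisfiable, so it must be C.
The only consistent sequence is: A V C A V V P C A V.
Check: rule 1 holds; rule 2 holds; rule 3 holds.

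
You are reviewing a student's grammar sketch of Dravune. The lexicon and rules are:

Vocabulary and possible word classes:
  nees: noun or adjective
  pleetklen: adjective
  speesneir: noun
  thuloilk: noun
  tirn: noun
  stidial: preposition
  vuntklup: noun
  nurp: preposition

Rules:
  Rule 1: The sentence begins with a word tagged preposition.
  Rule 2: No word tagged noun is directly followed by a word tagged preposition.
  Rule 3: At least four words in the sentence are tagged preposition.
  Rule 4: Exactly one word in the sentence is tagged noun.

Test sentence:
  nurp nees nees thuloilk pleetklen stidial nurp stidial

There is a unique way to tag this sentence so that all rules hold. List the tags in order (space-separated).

preposition adjective adjective noun adjective preposition preposition preposition

Candidates per position — 1:nurp {preposition}; 2:nees {noun,adjective}; 3:nees {noun,adjective}; 4:thuloilk {noun}; 5:pleetklen {adjective}; 6:stidial {preposition}; 7:nurp {preposition}; 8:stidial {preposition}.
Position 2: tagging it noun would leave rule 4 unsatisfiable, so it must be adjective.
Position 3: tagging it noun would leave rule 4 unsatisfiable, so it must be adjective.
The unique satisfying tagging is: preposition adjective adjective noun adjective preposition preposition preposition.
Check: rule 1 satisfied; rule 2 satisfied; rule 3 satisfied; rule 4 satisfied.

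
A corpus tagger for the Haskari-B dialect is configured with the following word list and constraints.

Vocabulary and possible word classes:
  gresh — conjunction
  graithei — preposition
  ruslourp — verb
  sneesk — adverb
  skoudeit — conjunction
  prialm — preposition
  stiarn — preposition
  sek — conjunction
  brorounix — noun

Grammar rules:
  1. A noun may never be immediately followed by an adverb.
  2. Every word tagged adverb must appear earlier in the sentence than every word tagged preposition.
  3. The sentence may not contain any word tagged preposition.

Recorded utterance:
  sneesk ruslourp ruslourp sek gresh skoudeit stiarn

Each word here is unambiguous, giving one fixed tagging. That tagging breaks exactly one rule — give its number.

3

Fixed tagging: adverb verb verb conjunction conjunction conjunction preposition.
Applying the rules: R1 holds, R2 holds, R3 violated.
Only rule 3 fails.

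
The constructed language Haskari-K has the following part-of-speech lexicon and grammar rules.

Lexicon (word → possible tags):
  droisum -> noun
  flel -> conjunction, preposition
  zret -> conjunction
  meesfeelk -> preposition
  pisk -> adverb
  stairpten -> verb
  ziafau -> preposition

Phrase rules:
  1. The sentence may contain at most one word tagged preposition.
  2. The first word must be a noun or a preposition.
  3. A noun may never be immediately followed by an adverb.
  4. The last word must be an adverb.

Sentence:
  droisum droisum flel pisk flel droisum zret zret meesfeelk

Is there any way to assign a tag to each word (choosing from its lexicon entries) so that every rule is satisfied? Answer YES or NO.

Candidates per position — 1:droisum {noun}; 2:droisum {noun}; 3:flel {conjunction,preposition}; 4:pisk {adverb}; 5:flel {conjunction,preposition}; 6:droisum {noun}; 7:zret {conjunction}; 8:zret {conjunction}; 9:meesfeelk {preposition}.
Rule 4 cannot be satisfied by any choice of tags from the lexicon.
So there is no consistent tagging.

NO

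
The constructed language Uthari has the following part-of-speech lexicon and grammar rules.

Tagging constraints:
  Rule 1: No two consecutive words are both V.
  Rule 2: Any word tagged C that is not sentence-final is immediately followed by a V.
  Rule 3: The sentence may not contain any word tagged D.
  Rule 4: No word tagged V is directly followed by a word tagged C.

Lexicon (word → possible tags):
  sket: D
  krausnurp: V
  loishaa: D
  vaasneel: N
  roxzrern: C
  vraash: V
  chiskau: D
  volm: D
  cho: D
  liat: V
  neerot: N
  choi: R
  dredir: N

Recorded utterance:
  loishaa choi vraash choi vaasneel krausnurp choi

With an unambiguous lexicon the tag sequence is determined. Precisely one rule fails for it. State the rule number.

3

Fixed tagging: D R V R N V R.
Applying the rules: R1 ✓, R2 ✓, R3 ✗, R4 ✓.
Only rule 3 fails.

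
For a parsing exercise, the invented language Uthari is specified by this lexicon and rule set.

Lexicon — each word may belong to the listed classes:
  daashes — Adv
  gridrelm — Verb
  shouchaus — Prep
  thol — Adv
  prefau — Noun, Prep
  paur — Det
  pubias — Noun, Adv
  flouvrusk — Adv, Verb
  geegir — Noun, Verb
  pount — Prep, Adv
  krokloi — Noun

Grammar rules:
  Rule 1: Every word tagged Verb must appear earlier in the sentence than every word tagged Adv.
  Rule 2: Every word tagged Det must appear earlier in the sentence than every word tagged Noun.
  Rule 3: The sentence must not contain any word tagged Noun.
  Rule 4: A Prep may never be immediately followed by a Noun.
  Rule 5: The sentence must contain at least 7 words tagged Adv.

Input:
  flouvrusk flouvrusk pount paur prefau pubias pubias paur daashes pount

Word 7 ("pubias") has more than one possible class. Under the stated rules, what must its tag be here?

Adv

Candidates per position — 1:flouvrusk {Adv,Verb}; 2:flouvrusk {Adv,Verb}; 3:pount {Prep,Adv}; 4:paur {Det}; 5:prefau {Noun,Prep}; 6:pubias {Noun,Adv}; 7:pubias {Noun,Adv}; 8:paur {Det}; 9:daashes {Adv}; 10:pount {Prep,Adv}.
Word 1 cannot be Verb — rule 5 would then fail for every completion. It is Adv.
Word 2 cannot be Verb — rule 1 would then fail for every completion. It is Adv.
Word 3 cannot be Prep — rule 5 would then fail for every completion. It is Adv.
Word 5 cannot be Noun — rule 2 would then fail for every completion. It is Prep.
Word 6 cannot be Noun — rule 2 would then fail for every completion. It is Adv.
Word 7 cannot be Noun — rule 2 would then fail for every completion. It is Adv.
Word 10 cannot be Prep — rule 5 would then fail for every completion. It is Adv.
The unique satisfying tagging is: Adv Adv Adv Det Prep Adv Adv Det Adv Adv.
Checking: rule 1 ok; rule 2 ok; rule 3 ok; rule 4 ok; rule 5 ok.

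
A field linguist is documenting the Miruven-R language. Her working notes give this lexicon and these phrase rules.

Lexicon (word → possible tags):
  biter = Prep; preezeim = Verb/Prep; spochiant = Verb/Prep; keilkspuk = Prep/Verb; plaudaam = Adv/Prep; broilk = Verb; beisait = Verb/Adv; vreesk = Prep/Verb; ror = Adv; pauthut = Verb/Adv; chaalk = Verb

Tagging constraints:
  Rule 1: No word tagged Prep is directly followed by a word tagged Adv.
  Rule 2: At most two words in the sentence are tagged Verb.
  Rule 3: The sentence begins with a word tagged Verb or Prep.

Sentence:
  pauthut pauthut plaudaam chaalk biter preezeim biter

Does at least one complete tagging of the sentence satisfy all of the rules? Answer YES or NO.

Candidates per position — 1:pauthut {Verb,Adv}; 2:pauthut {Verb,Adv}; 3:plaudaam {Adv,Prep}; 4:chaalk {Verb}; 5:biter {Prep}; 6:preezeim {Verb,Prep}; 7:biter {Prep}.
One satisfying assignment: Verb Adv Adv Verb Prep Prep Prep.
Checking: rule 1 holds; rule 2 holds; rule 3 holds.

YES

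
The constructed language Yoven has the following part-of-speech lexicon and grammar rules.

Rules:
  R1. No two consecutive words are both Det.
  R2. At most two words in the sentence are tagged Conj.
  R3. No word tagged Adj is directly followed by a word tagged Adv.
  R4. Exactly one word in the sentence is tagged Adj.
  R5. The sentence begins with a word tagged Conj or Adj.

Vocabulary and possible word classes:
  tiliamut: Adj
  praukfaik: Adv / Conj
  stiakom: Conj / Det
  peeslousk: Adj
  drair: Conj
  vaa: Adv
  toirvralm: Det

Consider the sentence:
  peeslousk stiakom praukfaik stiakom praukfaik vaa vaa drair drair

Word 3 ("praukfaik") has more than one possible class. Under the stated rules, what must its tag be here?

Adv

Candidates per position — 1:peeslousk {Adj}; 2:stiakom {Conj,Det}; 3:praukfaik {Adv,Conj}; 4:stiakom {Conj,Det}; 5:praukfaik {Adv,Conj}; 6:vaa {Adv}; 7:vaa {Adv}; 8:drair {Conj}; 9:drair {Conj}.
Word 2 cannot be Conj — rule 2 would then fail for every completion. It is Det.
Word 3 cannot be Conj — rule 2 would then fail for every completion. It is Adv.
Word 4 cannot be Conj — rule 2 would then fail for every completion. It is Det.
Word 5 cannot be Conj — rule 2 would then fail for every completion. It is Adv.
That leaves exactly one tagging: Adj Det Adv Det Adv Adv Adv Conj Conj.
Verifying each rule — rule 1 satisfied; rule 2 satisfied; rule 3 satisfied; rule 4 satisfied; rule 5 satisfied.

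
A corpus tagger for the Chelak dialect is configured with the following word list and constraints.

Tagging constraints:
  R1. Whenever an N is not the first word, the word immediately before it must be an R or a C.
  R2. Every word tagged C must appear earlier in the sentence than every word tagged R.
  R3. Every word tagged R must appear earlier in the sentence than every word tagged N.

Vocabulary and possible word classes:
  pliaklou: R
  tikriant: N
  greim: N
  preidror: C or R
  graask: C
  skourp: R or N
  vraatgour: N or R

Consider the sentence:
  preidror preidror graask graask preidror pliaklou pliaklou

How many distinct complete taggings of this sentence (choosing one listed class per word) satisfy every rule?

Candidates per position — 1:preidror {C,R}; 2:preidror {C,R}; 3:graask {C}; 4:graask {C}; 5:preidror {C,R}; 6:pliaklou {R}; 7:pliaklou {R}.
There are 8 candidate sequences in total.
The sequences that satisfy every rule: C C C C C R R; C C C C R R R.
Count = 2.

2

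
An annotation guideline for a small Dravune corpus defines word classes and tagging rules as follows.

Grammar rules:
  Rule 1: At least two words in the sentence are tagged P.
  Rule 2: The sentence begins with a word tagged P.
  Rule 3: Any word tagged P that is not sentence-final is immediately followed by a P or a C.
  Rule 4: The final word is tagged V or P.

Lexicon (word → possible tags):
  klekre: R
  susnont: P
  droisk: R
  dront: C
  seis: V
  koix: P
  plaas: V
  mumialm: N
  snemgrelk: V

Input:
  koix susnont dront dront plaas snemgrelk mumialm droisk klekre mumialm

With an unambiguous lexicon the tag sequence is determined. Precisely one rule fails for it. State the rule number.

4

Fixed tagging: P P C C V V N R R N.
Rule check: R1 pass, R2 pass, R3 pass, R4 fail.
Only rule 4 fails.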